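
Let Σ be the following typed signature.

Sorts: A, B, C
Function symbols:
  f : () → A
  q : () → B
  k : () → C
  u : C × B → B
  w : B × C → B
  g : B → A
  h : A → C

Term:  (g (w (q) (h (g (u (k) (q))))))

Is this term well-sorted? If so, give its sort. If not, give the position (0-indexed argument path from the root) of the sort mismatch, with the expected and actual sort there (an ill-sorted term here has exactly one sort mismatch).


    (q) : B
          (k) : C
          (q) : B
        (u (k) (q)) : B
      (g (u (k) (q))) : A
    (h (g (u (k) (q)))) : C
  (w (q) (h (g (u (k) (q))))) : B
(g (w (q) (h (g (u (k) (q)))))) : A

well-sorted; sort = A


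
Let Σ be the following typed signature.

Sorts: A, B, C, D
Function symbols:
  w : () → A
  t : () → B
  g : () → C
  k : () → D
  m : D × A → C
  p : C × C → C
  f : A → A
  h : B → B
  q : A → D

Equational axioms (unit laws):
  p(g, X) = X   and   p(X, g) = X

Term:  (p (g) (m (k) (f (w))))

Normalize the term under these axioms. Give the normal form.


1. (p (g) (m (k) (f (w))))  →  (m (k) (f (w)))

normal form = (m (k) (f (w)))


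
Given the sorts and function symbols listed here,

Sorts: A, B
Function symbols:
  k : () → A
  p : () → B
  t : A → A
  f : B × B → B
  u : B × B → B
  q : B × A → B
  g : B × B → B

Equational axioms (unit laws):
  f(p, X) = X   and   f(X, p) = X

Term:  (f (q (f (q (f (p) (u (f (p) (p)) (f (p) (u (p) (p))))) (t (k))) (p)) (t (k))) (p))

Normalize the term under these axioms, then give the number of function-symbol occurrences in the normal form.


size = 11

1. (f (q (f (q (f (p) (u (f (p) (p)) (f (p) (u (p) (p))))) (t (k))) (p)) (t (k))) (p))  →  (q (f (q (f (p) (u (f (p) (p)) (f (p) (u (p) (p))))) (t (k))) (p)) (t (k)))
2. (q (f (q (f (p) (u (f (p) (p)) (f (p) (u (p) (p))))) (t (k))) (p)) (t (k)))  →  (q (q (f (p) (u (f (p) (p)) (f (p) (u (p) (p))))) (t (k))) (t (k)))
3. (q (q (f (p) (u (f (p) (p)) (f (p) (u (p) (p))))) (t (k))) (t (k)))  →  (q (q (u (f (p) (p)) (f (p) (u (p) (p)))) (t (k))) (t (k)))
4. (q (q (u (f (p) (p)) (f (p) (u (p) (p)))) (t (k))) (t (k)))  →  (q (q (u (p) (f (p) (u (p) (p)))) (t (k))) (t (k)))
5. (q (q (u (p) (f (p) (u (p) (p)))) (t (k))) (t (k)))  →  (q (q (u (p) (u (p) (p))) (t (k))) (t (k)))
normal form: (q (q (u (p) (u (p) (p))) (t (k))) (t (k)))


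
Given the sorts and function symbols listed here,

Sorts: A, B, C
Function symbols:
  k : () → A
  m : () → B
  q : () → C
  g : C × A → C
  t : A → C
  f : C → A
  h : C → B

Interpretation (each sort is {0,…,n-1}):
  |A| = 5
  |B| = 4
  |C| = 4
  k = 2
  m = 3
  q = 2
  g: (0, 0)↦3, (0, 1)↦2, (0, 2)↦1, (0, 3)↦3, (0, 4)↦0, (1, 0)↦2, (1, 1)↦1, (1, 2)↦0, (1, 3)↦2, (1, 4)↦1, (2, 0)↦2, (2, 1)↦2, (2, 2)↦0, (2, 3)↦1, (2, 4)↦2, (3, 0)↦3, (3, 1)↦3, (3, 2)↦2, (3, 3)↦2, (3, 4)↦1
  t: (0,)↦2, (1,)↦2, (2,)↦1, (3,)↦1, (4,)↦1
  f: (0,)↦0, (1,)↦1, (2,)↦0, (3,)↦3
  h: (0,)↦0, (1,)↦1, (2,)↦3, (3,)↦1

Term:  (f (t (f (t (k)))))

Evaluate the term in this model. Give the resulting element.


  k = 2
  (t (k)) = t(2,) = 1
  (f (t (k))) = f(1,) = 1
  (t (f (t (k)))) = t(1,) = 2
  (f (t (f (t (k))))) = f(2,) = 0

value = 0


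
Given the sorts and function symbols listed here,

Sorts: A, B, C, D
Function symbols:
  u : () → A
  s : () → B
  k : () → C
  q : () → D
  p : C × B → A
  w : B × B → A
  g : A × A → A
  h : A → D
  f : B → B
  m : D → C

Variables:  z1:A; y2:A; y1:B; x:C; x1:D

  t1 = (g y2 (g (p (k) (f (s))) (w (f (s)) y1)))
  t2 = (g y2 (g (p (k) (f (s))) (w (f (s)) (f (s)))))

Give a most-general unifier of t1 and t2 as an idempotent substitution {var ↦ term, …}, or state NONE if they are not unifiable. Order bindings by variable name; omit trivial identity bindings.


{y1 ↦ (f (s))}


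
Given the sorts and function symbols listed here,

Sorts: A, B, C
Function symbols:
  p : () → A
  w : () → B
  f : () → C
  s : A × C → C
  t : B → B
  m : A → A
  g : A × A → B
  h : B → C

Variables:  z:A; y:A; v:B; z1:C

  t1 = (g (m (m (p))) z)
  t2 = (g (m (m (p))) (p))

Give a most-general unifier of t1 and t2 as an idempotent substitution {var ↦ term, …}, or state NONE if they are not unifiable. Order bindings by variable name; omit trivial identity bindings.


{z ↦ (p)}


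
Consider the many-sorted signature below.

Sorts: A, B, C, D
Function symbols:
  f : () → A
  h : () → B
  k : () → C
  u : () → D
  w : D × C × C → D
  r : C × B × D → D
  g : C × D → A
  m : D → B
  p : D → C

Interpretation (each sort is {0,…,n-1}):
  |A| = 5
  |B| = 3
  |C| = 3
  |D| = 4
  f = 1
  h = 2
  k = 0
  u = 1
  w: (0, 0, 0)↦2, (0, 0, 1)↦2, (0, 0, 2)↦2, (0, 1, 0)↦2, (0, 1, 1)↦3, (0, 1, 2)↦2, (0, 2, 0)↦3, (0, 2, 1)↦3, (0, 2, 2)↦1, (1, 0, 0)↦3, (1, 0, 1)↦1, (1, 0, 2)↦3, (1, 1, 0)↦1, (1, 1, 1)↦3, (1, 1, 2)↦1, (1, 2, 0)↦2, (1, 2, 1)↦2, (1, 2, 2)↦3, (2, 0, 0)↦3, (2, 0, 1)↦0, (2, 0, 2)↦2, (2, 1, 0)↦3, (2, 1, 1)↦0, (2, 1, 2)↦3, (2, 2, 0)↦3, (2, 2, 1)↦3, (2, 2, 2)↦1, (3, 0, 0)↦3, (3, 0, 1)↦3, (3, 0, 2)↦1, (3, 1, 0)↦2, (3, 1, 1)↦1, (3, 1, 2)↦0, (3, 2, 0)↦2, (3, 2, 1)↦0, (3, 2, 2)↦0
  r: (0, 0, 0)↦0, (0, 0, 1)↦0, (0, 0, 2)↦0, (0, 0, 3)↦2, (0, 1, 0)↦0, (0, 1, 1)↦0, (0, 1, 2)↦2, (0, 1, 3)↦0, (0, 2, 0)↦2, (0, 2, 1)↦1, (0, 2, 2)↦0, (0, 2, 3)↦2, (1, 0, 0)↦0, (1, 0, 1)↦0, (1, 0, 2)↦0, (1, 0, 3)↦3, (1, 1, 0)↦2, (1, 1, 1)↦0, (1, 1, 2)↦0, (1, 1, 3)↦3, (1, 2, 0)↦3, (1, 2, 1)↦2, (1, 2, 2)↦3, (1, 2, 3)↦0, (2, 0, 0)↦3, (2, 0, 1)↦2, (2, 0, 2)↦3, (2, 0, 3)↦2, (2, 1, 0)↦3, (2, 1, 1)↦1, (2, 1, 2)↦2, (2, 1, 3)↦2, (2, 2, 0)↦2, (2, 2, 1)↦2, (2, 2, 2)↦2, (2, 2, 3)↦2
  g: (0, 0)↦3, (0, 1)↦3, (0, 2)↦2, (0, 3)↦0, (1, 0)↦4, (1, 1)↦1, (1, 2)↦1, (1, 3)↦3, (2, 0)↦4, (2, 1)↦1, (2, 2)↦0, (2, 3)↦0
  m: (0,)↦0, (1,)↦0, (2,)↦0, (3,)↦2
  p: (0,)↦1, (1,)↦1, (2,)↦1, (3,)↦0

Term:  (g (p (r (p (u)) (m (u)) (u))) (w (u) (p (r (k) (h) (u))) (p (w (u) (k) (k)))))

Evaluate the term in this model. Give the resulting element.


  u = 1
  (p (u)) = p(1,) = 1
  u = 1
  (m (u)) = m(1,) = 0
  u = 1
  (r (p (u)) (m (u)) (u)) = r(1, 0, 1) = 0
  (p (r (p (u)) (m (u)) (u))) = p(0,) = 1
  u = 1
  k = 0
  h = 2
  u = 1
  (r (k) (h) (u)) = r(0, 2, 1) = 1
  (p (r (k) (h) (u))) = p(1,) = 1
  u = 1
  k = 0
  k = 0
  (w (u) (k) (k)) = w(1, 0, 0) = 3
  (p (w (u) (k) (k))) = p(3,) = 0
  (w (u) (p (r (k) (h) (u))) (p (w (u) (k) (k)))) = w(1, 1, 0) = 1
  (g (p (r (p (u)) (m (u)) (u))) (w (u) (p (r (k) (h) (u))) (p (w (u) (k) (k))))) = g(1, 1) = 1

value = 1


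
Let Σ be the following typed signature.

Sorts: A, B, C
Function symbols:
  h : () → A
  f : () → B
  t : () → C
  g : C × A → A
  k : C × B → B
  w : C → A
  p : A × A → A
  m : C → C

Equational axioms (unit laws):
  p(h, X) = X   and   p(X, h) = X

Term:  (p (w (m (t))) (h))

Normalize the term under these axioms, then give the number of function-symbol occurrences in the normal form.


1. (p (w (m (t))) (h))  →  (w (m (t)))
normal form: (w (m (t)))

size = 3


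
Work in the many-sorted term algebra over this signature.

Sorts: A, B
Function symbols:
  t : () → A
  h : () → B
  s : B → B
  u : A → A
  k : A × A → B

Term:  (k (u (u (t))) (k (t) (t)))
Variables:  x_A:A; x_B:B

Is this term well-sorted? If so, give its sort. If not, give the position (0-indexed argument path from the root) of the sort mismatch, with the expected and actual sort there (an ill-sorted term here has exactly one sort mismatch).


      (t) : A
    (u (t)) : A
  (u (u (t))) : A
    (t) : A
    (t) : A
  (k (t) (t)) : B
(k (u (u (t))) (k (t) (t))) : ✗ arg 1 at [1] has sort B, expected A

ill-sorted at position [1]: expected A, got B


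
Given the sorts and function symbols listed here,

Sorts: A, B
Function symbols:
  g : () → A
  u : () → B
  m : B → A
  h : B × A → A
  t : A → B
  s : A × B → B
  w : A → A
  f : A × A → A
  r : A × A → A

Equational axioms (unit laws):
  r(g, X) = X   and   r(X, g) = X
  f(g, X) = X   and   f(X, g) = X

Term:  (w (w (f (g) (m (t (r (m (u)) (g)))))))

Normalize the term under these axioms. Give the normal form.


normal form = (w (w (m (t (m (u))))))

1. (w (w (f (g) (m (t (r (m (u)) (g)))))))  →  (w (w (m (t (r (m (u)) (g))))))
2. (w (w (m (t (r (m (u)) (g))))))  →  (w (w (m (t (m (u))))))


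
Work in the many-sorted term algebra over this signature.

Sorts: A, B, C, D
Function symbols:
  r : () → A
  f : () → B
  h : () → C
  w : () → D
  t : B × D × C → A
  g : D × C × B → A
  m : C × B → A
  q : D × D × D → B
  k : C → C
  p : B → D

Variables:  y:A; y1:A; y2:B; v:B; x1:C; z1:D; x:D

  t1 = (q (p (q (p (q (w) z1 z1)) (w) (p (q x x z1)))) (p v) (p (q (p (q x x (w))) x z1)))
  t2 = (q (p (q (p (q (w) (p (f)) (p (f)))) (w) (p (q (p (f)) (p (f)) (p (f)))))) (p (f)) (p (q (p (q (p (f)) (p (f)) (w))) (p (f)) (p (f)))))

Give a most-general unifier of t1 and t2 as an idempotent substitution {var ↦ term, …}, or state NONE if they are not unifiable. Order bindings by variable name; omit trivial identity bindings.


{v ↦ (f), x ↦ (p (f)), z1 ↦ (p (f))}


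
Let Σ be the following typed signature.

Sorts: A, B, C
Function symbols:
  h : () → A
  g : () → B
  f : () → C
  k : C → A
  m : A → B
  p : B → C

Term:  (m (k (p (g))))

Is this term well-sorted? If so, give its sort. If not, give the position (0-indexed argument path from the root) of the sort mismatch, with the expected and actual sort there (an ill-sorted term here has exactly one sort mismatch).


      (g) : B
    (p (g)) : C
  (k (p (g))) : A
(m (k (p (g)))) : B

well-sorted; sort = B


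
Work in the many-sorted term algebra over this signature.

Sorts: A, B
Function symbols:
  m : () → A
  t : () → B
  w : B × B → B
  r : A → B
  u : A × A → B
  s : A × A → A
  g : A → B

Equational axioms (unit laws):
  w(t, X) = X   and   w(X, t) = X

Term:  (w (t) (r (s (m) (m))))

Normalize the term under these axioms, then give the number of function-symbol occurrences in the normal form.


size = 4

1. (w (t) (r (s (m) (m))))  →  (r (s (m) (m)))
normal form: (r (s (m) (m)))


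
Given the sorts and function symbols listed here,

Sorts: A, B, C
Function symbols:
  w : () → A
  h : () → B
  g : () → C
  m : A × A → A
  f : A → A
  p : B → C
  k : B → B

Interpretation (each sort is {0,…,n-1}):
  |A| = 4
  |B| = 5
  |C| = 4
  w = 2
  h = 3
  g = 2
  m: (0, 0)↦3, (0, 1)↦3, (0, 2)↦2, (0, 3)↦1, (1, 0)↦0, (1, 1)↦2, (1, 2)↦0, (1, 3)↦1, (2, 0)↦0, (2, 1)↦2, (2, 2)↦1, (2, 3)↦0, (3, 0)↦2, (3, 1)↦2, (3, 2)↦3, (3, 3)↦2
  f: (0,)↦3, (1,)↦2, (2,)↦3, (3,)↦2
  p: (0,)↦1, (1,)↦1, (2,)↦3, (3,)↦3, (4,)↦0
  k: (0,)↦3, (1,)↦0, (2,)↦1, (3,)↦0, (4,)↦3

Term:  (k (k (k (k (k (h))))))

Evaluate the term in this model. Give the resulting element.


value = 0

  h = 3
  (k (h)) = k(3,) = 0
  (k (k (h))) = k(0,) = 3
  (k (k (k (h)))) = k(3,) = 0
  (k (k (k (k (h))))) = k(0,) = 3
  (k (k (k (k (k (h)))))) = k(3,) = 0


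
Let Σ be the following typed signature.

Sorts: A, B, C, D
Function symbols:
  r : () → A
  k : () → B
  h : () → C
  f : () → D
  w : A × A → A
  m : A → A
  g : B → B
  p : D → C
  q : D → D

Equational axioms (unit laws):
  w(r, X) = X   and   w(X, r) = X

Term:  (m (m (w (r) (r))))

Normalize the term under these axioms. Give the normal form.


1. (m (m (w (r) (r))))  →  (m (m (r)))

normal form = (m (m (r)))


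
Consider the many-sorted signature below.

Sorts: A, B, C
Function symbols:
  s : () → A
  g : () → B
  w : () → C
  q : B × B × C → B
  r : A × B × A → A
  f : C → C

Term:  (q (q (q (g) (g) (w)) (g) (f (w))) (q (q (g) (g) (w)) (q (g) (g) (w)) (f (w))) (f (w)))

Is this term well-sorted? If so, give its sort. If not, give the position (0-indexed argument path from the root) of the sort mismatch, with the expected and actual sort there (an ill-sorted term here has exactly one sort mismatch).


well-sorted; sort = B

      (g) : B
      (g) : B
      (w) : C
    (q (g) (g) (w)) : B
    (g) : B
      (w) : C
    (f (w)) : C
  (q (q (g) (g) (w)) (g) (f (w))) : B
      (g) : B
      (g) : B
      (w) : C
    (q (g) (g) (w)) : B
      (g) : B
      (g) : B
      (w) : C
    (q (g) (g) (w)) : B
      (w) : C
    (f (w)) : C
  (q (q (g) (g) (w)) (q (g) (g) (w)) (f (w))) : B
    (w) : C
  (f (w)) : C
(q (q (q (g) (g) (w)) (g) (f (w))) (q (q (g) (g) (w)) (q (g) (g) (w)) (f (w))) (f (w))) : B


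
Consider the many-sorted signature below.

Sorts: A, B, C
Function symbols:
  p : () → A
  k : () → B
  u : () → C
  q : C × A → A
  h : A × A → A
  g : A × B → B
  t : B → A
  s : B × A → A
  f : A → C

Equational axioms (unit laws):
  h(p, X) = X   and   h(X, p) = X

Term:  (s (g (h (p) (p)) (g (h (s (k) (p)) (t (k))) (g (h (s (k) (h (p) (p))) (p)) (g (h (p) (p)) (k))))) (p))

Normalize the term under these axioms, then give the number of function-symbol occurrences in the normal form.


1. (s (g (h (p) (p)) (g (h (s (k) (p)) (t (k))) (g (h (s (k) (h (p) (p))) (p)) (g (h (p) (p)) (k))))) (p))  →  (s (g (p) (g (h (s (k) (p)) (t (k))) (g (h (s (k) (h (p) (p))) (p)) (g (h (p) (p)) (k))))) (p))
2. (s (g (p) (g (h (s (k) (p)) (t (k))) (g (h (s (k) (h (p) (p))) (p)) (g (h (p) (p)) (k))))) (p))  →  (s (g (p) (g (h (s (k) (p)) (t (k))) (g (s (k) (h (p) (p))) (g (h (p) (p)) (k))))) (p))
3. (s (g (p) (g (h (s (k) (p)) (t (k))) (g (s (k) (h (p) (p))) (g (h (p) (p)) (k))))) (p))  →  (s (g (p) (g (h (s (k) (p)) (t (k))) (g (s (k) (p)) (g (h (p) (p)) (k))))) (p))
4. (s (g (p) (g (h (s (k) (p)) (t (k))) (g (s (k) (p)) (g (h (p) (p)) (k))))) (p))  →  (s (g (p) (g (h (s (k) (p)) (t (k))) (g (s (k) (p)) (g (p) (k))))) (p))
normal form: (s (g (p) (g (h (s (k) (p)) (t (k))) (g (s (k) (p)) (g (p) (k))))) (p))

size = 18


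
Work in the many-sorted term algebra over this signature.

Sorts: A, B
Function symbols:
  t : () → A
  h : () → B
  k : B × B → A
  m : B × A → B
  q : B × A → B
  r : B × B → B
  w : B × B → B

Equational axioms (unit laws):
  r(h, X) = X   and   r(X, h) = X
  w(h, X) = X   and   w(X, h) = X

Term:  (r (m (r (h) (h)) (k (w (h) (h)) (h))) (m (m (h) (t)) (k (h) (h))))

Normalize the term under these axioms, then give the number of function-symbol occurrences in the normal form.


size = 13

1. (r (m (r (h) (h)) (k (w (h) (h)) (h))) (m (m (h) (t)) (k (h) (h))))  →  (r (m (h) (k (w (h) (h)) (h))) (m (m (h) (t)) (k (h) (h))))
2. (r (m (h) (k (w (h) (h)) (h))) (m (m (h) (t)) (k (h) (h))))  →  (r (m (h) (k (h) (h))) (m (m (h) (t)) (k (h) (h))))
normal form: (r (m (h) (k (h) (h))) (m (m (h) (t)) (k (h) (h))))


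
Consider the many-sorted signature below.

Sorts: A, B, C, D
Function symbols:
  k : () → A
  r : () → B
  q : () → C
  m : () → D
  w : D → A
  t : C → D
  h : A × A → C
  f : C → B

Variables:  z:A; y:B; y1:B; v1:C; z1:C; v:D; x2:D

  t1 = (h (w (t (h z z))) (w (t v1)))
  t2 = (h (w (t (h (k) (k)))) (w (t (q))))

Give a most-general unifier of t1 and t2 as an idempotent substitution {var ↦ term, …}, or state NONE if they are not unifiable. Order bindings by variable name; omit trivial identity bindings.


{v1 ↦ (q), z ↦ (k)}


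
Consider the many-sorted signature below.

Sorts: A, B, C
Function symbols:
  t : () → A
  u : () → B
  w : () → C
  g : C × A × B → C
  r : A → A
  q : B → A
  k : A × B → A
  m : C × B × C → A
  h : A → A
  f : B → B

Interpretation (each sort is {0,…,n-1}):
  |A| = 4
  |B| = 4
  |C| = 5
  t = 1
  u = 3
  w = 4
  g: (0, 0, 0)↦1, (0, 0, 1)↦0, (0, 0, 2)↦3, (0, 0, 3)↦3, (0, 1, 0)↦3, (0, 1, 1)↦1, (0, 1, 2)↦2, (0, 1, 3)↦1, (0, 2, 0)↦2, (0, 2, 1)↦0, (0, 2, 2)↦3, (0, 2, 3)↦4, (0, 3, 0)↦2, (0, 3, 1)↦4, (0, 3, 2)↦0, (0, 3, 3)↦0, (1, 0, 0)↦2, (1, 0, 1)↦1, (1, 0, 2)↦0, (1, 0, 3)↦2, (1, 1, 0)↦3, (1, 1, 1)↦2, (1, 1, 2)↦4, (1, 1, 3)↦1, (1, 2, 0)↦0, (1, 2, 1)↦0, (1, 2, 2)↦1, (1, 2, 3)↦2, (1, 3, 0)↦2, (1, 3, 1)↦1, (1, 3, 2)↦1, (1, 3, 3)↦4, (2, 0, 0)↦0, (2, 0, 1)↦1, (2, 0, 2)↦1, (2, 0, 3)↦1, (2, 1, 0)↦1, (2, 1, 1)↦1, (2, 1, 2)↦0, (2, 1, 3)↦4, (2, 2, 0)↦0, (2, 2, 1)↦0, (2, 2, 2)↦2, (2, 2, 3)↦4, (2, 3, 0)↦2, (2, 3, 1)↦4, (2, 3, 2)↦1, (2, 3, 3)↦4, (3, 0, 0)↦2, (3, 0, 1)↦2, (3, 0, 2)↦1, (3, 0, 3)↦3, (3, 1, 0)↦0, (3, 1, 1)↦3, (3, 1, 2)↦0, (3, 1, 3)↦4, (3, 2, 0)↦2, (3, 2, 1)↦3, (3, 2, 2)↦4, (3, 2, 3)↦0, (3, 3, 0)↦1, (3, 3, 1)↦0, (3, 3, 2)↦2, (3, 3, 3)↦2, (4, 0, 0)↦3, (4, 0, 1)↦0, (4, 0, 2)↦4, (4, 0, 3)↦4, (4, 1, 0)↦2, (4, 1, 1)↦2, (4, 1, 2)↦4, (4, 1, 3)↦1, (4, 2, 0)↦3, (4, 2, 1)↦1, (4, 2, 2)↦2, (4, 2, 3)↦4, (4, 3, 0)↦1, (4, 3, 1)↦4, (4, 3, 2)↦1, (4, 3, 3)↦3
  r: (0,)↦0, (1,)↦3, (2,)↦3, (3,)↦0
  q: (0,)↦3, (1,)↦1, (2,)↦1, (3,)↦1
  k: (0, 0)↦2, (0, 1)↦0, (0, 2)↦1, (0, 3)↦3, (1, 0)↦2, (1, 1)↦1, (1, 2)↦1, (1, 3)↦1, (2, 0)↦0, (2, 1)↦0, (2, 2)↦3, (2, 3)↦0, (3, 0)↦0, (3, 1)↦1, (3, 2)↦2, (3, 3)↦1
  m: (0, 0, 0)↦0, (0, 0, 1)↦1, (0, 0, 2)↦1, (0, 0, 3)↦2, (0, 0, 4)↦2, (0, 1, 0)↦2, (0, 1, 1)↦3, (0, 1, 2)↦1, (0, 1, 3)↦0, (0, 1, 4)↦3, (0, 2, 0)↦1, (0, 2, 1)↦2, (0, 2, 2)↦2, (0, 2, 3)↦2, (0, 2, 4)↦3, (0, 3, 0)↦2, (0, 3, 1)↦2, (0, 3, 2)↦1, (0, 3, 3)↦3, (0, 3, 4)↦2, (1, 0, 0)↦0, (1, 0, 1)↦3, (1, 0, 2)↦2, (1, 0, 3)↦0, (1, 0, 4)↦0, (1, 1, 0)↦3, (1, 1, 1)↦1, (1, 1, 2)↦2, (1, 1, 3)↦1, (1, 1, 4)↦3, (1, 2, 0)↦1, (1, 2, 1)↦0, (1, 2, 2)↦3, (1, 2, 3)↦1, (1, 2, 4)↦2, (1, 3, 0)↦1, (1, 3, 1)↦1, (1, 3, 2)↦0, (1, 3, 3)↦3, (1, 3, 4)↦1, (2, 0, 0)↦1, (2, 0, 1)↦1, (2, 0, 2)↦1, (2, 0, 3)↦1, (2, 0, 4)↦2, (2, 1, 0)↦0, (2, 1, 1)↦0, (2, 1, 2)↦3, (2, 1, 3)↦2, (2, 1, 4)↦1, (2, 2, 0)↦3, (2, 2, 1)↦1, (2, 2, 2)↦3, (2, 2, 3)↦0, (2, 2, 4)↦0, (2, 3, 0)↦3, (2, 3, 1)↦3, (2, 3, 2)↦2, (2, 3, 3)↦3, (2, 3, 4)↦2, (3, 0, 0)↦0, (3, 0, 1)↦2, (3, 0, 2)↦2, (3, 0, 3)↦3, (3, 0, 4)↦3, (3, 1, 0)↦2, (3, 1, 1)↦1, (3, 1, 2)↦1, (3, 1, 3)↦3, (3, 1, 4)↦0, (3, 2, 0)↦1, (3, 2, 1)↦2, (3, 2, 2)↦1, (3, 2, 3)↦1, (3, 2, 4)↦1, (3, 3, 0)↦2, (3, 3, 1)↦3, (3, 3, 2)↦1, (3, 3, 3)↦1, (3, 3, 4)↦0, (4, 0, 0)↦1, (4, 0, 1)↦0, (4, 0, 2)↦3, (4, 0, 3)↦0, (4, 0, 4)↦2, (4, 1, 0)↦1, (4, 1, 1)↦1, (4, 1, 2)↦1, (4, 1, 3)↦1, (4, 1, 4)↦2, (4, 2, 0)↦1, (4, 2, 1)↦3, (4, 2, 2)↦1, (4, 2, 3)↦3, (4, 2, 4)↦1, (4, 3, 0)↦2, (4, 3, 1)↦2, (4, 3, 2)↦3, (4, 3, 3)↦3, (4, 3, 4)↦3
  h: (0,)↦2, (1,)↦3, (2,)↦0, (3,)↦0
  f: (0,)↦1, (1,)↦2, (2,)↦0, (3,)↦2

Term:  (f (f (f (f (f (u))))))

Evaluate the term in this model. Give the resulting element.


  u = 3
  (f (u)) = f(3,) = 2
  (f (f (u))) = f(2,) = 0
  (f (f (f (u)))) = f(0,) = 1
  (f (f (f (f (u))))) = f(1,) = 2
  (f (f (f (f (f (u)))))) = f(2,) = 0

value = 0


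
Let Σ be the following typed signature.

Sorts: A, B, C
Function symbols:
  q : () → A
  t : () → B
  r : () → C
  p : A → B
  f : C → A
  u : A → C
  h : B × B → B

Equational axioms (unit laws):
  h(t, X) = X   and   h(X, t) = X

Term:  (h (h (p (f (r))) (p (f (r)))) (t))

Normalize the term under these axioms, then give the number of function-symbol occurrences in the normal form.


1. (h (h (p (f (r))) (p (f (r)))) (t))  →  (h (p (f (r))) (p (f (r))))
normal form: (h (p (f (r))) (p (f (r))))

size = 7


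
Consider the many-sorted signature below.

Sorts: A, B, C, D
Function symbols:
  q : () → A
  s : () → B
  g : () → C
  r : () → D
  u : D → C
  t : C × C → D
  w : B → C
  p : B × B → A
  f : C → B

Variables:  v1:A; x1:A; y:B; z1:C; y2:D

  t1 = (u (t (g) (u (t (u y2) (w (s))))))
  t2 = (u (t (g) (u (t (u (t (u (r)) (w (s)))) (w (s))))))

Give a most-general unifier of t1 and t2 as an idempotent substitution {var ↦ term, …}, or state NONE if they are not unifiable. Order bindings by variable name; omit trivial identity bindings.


{y2 ↦ (t (u (r)) (w (s)))}


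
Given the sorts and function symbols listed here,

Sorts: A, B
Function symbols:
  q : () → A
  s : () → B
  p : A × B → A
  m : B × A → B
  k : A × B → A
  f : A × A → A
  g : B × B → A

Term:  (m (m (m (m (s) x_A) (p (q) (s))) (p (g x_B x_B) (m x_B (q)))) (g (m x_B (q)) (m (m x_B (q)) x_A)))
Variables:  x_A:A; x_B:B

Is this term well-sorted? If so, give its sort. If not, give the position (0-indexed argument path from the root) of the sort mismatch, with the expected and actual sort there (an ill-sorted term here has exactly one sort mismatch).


well-sorted; sort = B

        (s) : B
        x_A : A
      (m (s) x_A) : B
        (q) : A
        (s) : B
      (p (q) (s)) : A
    (m (m (s) x_A) (p (q) (s))) : B
        x_B : B
        x_B : B
      (g x_B x_B) : A
        x_B : B
        (q) : A
      (m x_B (q)) : B
    (p (g x_B x_B) (m x_B (q))) : A
  (m (m (m (s) x_A) (p (q) (s))) (p (g x_B x_B) (m x_B (q)))) : B
      x_B : B
      (q) : A
    (m x_B (q)) : B
        x_B : B
        (q) : A
      (m x_B (q)) : B
      x_A : A
    (m (m x_B (q)) x_A) : B
  (g (m x_B (q)) (m (m x_B (q)) x_A)) : A
(m (m (m (m (s) x_A) (p (q) (s))) (p (g x_B x_B) (m x_B (q)))) (g (m x_B (q)) (m (m x_B (q)) x_A))) : B


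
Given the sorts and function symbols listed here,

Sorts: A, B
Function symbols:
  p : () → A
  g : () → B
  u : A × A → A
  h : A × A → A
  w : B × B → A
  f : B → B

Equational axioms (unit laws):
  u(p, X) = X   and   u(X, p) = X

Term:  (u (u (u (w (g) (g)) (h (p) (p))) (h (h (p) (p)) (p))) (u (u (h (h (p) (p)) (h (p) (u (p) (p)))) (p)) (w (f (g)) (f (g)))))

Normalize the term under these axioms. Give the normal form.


normal form = (u (u (u (w (g) (g)) (h (p) (p))) (h (h (p) (p)) (p))) (u (h (h (p) (p)) (h (p) (p))) (w (f (g)) (f (g)))))

1. (u (u (u (w (g) (g)) (h (p) (p))) (h (h (p) (p)) (p))) (u (u (h (h (p) (p)) (h (p) (u (p) (p)))) (p)) (w (f (g)) (f (g)))))  →  (u (u (u (w (g) (g)) (h (p) (p))) (h (h (p) (p)) (p))) (u (h (h (p) (p)) (h (p) (u (p) (p)))) (w (f (g)) (f (g)))))
2. (u (u (u (w (g) (g)) (h (p) (p))) (h (h (p) (p)) (p))) (u (h (h (p) (p)) (h (p) (u (p) (p)))) (w (f (g)) (f (g)))))  →  (u (u (u (w (g) (g)) (h (p) (p))) (h (h (p) (p)) (p))) (u (h (h (p) (p)) (h (p) (p))) (w (f (g)) (f (g)))))


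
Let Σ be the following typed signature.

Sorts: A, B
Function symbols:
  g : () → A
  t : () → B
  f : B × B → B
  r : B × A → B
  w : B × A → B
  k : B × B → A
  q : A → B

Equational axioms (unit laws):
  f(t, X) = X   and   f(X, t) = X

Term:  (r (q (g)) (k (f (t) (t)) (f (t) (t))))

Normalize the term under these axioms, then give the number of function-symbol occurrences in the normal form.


size = 6

1. (r (q (g)) (k (f (t) (t)) (f (t) (t))))  →  (r (q (g)) (k (t) (f (t) (t))))
2. (r (q (g)) (k (t) (f (t) (t))))  →  (r (q (g)) (k (t) (t)))
normal form: (r (q (g)) (k (t) (t)))


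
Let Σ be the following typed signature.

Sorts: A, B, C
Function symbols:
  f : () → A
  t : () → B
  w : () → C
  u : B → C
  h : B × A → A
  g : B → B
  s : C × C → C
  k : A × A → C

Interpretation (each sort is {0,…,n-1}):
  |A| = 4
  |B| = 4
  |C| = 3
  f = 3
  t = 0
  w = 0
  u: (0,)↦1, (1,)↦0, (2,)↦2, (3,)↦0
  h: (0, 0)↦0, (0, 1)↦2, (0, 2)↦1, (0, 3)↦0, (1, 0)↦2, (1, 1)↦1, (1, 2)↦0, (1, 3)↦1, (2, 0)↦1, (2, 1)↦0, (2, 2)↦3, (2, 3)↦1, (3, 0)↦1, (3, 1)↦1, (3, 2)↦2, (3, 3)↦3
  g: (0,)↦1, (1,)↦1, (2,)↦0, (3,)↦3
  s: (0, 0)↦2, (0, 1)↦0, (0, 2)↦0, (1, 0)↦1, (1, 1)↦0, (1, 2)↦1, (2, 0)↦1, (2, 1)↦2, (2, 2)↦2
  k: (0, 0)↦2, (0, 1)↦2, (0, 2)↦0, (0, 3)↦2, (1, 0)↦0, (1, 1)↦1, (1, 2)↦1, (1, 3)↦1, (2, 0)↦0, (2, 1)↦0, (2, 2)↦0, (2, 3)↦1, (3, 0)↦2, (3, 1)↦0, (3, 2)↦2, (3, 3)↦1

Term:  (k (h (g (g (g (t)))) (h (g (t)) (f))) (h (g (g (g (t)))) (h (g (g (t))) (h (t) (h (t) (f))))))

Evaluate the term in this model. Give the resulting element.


  t = 0
  (g (t)) = g(0,) = 1
  (g (g (t))) = g(1,) = 1
  (g (g (g (t)))) = g(1,) = 1
  t = 0
  (g (t)) = g(0,) = 1
  f = 3
  (h (g (t)) (f)) = h(1, 3) = 1
  (h (g (g (g (t)))) (h (g (t)) (f))) = h(1, 1) = 1
  t = 0
  (g (t)) = g(0,) = 1
  (g (g (t))) = g(1,) = 1
  (g (g (g (t)))) = g(1,) = 1
  t = 0
  (g (t)) = g(0,) = 1
  (g (g (t))) = g(1,) = 1
  t = 0
  t = 0
  f = 3
  (h (t) (f)) = h(0, 3) = 0
  (h (t) (h (t) (f))) = h(0, 0) = 0
  (h (g (g (t))) (h (t) (h (t) (f)))) = h(1, 0) = 2
  (h (g (g (g (t)))) (h (g (g (t))) (h (t) (h (t) (f))))) = h(1, 2) = 0
  (k (h (g (g (g (t)))) (h (g (t)) (f))) (h (g (g (g (t)))) (h (g (g (t))) (h (t) (h (t) (f)))))) = k(1, 0) = 0

value = 0


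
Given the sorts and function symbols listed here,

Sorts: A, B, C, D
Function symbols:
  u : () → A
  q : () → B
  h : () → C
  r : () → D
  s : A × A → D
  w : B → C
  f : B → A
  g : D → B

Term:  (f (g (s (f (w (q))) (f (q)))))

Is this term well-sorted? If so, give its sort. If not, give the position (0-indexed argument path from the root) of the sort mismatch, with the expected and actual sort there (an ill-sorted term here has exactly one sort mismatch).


          (q) : B
        (w (q)) : C
      (f (w (q))) : ✗ arg 0 at [0, 0, 0, 0] has sort C, expected B
        (q) : B
      (f (q)) : A

ill-sorted at position [0, 0, 0, 0]: expected B, got C


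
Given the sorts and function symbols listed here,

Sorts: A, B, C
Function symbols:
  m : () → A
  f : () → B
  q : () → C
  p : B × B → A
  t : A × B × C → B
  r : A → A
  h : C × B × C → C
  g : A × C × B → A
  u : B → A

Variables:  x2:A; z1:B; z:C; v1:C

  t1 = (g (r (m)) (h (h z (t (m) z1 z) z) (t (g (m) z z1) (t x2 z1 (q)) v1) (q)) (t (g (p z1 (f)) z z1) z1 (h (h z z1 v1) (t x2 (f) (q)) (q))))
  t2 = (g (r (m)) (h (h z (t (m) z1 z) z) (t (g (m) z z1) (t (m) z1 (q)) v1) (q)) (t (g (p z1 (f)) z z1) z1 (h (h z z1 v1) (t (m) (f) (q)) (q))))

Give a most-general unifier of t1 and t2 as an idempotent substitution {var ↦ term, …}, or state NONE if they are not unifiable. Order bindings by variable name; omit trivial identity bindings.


{x2 ↦ (m)}


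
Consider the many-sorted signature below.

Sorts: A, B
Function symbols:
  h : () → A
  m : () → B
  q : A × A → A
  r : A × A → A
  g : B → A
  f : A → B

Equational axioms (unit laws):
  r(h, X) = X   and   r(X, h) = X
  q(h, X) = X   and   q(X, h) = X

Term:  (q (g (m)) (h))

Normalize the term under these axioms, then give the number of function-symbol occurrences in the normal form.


size = 2

1. (q (g (m)) (h))  →  (g (m))
normal form: (g (m))


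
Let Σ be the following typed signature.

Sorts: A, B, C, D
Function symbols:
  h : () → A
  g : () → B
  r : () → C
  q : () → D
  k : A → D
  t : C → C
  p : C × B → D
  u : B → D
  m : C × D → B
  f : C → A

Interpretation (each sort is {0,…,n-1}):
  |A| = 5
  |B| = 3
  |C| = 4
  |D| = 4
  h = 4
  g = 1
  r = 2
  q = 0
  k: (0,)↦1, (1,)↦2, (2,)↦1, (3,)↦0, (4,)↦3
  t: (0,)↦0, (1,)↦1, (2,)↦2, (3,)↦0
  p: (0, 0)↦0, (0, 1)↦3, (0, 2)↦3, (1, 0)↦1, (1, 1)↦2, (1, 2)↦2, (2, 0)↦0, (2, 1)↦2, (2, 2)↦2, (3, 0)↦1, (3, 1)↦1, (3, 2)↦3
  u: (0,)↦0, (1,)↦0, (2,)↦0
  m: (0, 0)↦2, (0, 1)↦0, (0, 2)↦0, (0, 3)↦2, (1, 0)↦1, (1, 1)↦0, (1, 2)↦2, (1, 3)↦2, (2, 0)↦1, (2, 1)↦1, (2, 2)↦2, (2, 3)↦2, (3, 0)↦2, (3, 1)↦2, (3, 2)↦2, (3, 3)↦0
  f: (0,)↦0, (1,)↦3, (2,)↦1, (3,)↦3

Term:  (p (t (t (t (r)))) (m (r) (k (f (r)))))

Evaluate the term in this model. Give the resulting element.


  r = 2
  (t (r)) = t(2,) = 2
  (t (t (r))) = t(2,) = 2
  (t (t (t (r)))) = t(2,) = 2
  r = 2
  r = 2
  (f (r)) = f(2,) = 1
  (k (f (r))) = k(1,) = 2
  (m (r) (k (f (r)))) = m(2, 2) = 2
  (p (t (t (t (r)))) (m (r) (k (f (r))))) = p(2, 2) = 2

value = 2


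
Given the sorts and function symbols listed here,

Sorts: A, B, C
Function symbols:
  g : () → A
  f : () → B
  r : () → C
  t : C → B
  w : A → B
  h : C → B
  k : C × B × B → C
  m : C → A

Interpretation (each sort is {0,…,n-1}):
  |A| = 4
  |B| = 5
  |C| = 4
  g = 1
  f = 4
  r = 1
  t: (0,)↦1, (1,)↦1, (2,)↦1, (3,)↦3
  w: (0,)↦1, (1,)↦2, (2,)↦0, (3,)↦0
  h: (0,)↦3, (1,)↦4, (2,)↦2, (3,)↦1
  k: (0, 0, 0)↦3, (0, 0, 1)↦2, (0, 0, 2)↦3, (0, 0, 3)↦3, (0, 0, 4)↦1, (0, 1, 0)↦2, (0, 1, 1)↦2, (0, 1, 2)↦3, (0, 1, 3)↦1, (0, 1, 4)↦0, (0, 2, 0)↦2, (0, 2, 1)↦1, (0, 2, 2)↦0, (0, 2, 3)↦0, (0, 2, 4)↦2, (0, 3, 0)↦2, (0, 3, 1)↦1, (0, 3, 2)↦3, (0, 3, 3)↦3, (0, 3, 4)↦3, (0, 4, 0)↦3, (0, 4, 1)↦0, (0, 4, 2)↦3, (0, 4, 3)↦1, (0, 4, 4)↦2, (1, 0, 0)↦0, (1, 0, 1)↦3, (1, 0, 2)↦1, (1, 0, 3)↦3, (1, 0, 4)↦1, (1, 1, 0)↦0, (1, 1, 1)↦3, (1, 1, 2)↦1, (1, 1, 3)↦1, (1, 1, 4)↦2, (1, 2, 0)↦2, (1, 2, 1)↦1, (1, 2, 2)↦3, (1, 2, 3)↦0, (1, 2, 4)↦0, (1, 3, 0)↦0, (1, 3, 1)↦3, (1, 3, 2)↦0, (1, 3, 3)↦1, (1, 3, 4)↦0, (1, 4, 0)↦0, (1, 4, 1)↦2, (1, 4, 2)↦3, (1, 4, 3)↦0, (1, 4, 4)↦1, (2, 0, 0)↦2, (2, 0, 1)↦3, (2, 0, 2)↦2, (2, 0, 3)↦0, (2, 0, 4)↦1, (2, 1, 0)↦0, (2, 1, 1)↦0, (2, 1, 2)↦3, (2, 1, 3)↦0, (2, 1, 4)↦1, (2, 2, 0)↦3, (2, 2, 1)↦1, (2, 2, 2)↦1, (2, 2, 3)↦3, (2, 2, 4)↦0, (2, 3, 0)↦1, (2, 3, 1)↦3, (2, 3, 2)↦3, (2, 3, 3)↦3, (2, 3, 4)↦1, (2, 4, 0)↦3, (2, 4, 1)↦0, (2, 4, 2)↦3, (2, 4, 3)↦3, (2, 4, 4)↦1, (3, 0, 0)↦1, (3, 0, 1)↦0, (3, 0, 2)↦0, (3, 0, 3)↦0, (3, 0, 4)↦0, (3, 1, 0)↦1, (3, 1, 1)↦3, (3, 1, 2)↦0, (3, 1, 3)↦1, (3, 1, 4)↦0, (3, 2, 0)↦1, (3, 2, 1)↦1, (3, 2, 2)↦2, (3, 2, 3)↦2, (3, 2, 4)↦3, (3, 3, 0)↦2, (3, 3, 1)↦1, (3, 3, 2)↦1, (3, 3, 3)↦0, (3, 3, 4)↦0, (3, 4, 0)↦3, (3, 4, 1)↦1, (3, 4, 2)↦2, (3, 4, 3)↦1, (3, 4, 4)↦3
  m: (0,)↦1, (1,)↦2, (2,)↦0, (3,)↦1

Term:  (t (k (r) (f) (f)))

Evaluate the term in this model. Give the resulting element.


  r = 1
  f = 4
  f = 4
  (k (r) (f) (f)) = k(1, 4, 4) = 1
  (t (k (r) (f) (f))) = t(1,) = 1

value = 1


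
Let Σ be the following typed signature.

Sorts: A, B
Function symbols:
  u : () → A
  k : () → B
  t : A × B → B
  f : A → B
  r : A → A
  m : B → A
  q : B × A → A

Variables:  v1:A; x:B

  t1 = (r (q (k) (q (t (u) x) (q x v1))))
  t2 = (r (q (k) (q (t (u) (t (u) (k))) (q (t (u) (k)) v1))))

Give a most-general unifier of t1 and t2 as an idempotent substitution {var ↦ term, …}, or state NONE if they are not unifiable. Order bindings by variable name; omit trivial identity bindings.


{x ↦ (t (u) (k))}


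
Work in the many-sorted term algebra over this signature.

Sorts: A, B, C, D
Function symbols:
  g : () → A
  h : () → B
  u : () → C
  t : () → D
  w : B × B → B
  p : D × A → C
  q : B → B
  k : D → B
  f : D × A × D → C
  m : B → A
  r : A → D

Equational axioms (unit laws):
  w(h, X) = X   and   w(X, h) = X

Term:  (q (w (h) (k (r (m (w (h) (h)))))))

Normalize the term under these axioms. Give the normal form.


1. (q (w (h) (k (r (m (w (h) (h)))))))  →  (q (k (r (m (w (h) (h))))))
2. (q (k (r (m (w (h) (h))))))  →  (q (k (r (m (h)))))

normal form = (q (k (r (m (h)))))


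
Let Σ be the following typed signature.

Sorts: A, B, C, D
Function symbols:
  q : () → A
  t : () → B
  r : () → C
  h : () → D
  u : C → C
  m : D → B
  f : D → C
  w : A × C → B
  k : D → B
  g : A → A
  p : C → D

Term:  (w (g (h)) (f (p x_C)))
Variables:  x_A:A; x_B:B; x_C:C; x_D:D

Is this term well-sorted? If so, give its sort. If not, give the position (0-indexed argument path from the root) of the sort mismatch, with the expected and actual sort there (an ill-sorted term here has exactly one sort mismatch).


    (h) : D
  (g (h)) : ✗ arg 0 at [0, 0] has sort D, expected A
      x_C : C
    (p x_C) : D
  (f (p x_C)) : C

ill-sorted at position [0, 0]: expected A, got D


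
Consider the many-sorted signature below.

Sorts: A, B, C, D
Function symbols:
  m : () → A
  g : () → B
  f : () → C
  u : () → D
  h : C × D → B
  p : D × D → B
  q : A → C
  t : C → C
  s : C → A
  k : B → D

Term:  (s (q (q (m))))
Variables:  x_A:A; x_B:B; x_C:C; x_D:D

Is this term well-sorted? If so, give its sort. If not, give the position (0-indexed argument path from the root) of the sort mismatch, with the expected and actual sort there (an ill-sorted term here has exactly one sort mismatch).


      (m) : A
    (q (m)) : C
  (q (q (m))) : ✗ arg 0 at [0, 0] has sort C, expected A

ill-sorted at position [0, 0]: expected A, got C


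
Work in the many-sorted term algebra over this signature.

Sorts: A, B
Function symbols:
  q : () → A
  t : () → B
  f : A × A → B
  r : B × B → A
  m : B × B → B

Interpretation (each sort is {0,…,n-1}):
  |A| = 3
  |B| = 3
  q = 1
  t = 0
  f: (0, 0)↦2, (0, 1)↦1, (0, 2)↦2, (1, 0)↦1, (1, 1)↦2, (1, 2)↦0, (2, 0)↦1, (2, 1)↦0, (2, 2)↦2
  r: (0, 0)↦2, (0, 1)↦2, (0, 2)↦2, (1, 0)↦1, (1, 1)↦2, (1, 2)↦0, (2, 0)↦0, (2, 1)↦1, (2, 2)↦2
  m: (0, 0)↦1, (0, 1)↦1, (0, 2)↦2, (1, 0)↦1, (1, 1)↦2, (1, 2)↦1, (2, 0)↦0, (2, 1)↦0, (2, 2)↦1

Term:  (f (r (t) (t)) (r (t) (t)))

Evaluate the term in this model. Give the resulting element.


value = 2

  t = 0
  t = 0
  (r (t) (t)) = r(0, 0) = 2
  t = 0
  t = 0
  (r (t) (t)) = r(0, 0) = 2
  (f (r (t) (t)) (r (t) (t))) = f(2, 2) = 2


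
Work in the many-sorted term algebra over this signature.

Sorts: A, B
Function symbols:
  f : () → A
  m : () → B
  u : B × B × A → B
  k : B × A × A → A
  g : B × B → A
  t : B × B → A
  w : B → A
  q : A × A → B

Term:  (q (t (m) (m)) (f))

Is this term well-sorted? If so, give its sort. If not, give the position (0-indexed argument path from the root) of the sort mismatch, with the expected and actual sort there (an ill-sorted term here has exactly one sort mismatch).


well-sorted; sort = B

    (m) : B
    (m) : B
  (t (m) (m)) : A
  (f) : A
(q (t (m) (m)) (f)) : B


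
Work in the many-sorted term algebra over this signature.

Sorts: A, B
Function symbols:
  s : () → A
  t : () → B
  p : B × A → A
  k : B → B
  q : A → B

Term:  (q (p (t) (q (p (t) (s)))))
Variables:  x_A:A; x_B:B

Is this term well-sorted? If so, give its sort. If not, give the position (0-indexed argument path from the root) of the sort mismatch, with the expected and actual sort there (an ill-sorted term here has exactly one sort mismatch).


    (t) : B
        (t) : B
        (s) : A
      (p (t) (s)) : A
    (q (p (t) (s))) : B
  (p (t) (q (p (t) (s)))) : ✗ arg 1 at [0, 1] has sort B, expected A

ill-sorted at position [0, 1]: expected A, got B


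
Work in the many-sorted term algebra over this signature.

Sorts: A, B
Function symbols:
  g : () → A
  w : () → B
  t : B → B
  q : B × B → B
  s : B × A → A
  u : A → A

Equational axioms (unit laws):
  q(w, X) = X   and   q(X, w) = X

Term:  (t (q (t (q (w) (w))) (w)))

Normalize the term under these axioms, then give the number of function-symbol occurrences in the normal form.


1. (t (q (t (q (w) (w))) (w)))  →  (t (t (q (w) (w))))
2. (t (t (q (w) (w))))  →  (t (t (w)))
normal form: (t (t (w)))

size = 3


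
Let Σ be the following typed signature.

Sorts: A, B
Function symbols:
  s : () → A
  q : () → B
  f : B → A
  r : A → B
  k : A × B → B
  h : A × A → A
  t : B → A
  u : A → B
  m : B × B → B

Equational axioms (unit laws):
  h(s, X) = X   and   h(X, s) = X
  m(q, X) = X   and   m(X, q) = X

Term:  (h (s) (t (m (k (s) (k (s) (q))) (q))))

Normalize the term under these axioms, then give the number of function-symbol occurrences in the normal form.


size = 6

1. (h (s) (t (m (k (s) (k (s) (q))) (q))))  →  (t (m (k (s) (k (s) (q))) (q)))
2. (t (m (k (s) (k (s) (q))) (q)))  →  (t (k (s) (k (s) (q))))
normal form: (t (k (s) (k (s) (q))))


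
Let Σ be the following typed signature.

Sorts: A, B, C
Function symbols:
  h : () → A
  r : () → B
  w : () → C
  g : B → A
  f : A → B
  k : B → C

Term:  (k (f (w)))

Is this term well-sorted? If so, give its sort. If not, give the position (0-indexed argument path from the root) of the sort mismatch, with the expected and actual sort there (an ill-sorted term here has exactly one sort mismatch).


ill-sorted at position [0, 0]: expected A, got C

    (w) : C
  (f (w)) : ✗ arg 0 at [0, 0] has sort C, expected A


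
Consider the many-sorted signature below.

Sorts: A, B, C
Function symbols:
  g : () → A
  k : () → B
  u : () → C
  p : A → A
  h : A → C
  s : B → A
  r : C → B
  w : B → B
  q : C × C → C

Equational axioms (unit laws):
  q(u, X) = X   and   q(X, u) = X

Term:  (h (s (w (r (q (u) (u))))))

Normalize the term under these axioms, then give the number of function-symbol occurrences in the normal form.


1. (h (s (w (r (q (u) (u))))))  →  (h (s (w (r (u)))))
normal form: (h (s (w (r (u)))))

size = 5


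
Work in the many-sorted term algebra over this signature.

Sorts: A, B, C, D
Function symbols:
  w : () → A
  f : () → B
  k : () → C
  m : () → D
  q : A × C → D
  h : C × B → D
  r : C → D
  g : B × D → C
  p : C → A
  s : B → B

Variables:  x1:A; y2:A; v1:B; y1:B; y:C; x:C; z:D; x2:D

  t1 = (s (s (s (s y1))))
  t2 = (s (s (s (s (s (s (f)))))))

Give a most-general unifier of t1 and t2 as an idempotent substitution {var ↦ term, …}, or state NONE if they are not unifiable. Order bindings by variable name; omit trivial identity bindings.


{y1 ↦ (s (s (f)))}


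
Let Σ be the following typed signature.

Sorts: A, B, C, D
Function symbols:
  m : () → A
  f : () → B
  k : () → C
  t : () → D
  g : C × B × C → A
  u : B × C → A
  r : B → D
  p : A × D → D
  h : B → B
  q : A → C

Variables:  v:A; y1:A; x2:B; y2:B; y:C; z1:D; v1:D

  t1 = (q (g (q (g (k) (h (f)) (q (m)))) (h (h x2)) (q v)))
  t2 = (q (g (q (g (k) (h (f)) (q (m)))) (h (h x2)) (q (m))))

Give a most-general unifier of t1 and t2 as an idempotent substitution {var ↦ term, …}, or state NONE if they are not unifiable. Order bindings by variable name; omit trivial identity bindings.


{v ↦ (m)}


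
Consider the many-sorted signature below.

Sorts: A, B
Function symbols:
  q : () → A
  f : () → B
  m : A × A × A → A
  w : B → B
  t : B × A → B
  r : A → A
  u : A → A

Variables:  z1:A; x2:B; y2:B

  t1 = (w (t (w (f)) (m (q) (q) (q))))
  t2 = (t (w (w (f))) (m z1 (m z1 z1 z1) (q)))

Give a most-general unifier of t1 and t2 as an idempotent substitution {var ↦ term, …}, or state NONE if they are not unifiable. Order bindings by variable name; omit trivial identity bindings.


NONE (not unifiable)

head clash or occurs-check failure — not unifiable


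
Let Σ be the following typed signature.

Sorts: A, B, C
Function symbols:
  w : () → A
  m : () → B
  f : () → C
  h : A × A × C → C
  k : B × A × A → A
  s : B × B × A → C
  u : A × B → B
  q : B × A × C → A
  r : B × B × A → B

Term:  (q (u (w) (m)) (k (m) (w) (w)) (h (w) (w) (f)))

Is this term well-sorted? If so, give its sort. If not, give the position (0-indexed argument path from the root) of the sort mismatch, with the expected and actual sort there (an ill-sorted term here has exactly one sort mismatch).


    (w) : A
    (m) : B
  (u (w) (m)) : B
    (m) : B
    (w) : A
    (w) : A
  (k (m) (w) (w)) : A
    (w) : A
    (w) : A
    (f) : C
  (h (w) (w) (f)) : C
(q (u (w) (m)) (k (m) (w) (w)) (h (w) (w) (f))) : A

well-sorted; sort = A


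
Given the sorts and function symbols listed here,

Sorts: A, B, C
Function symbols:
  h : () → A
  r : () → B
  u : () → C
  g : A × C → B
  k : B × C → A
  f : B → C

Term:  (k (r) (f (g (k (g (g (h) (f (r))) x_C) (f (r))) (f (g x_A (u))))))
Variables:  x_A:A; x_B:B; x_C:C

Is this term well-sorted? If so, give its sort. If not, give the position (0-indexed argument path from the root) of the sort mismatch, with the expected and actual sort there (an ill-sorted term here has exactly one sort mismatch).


ill-sorted at position [1, 0, 0, 0, 0]: expected A, got B

  (r) : B
            (h) : A
              (r) : B
            (f (r)) : C
          (g (h) (f (r))) : B
          x_C : C
        (g (g (h) (f (r))) x_C) : ✗ arg 0 at [1, 0, 0, 0, 0] has sort B, expected A
          (r) : B
        (f (r)) : C
          x_A : A
          (u) : C
        (g x_A (u)) : B
      (f (g x_A (u))) : C
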